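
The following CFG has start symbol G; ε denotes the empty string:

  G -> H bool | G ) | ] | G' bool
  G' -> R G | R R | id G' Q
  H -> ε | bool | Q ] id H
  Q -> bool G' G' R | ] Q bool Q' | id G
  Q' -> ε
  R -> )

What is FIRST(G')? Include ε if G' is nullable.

{ ), id }

From G' -> R G: add FIRST(R) = { ) }.
From G' -> R R: add FIRST(R) = { ) }.
G' -> id G' Q contributes {id}.
Union: FIRST(G') = { ), id }.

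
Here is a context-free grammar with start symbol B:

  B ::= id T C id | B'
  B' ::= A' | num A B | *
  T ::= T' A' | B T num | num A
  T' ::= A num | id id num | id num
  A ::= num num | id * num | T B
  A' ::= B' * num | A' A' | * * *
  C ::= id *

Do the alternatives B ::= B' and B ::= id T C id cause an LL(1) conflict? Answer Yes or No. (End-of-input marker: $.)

No

FIRST(B') = { *, num } and FIRST(id T C id) = { id }.
The FIRST sets are disjoint and neither alternative is nullable — no conflict.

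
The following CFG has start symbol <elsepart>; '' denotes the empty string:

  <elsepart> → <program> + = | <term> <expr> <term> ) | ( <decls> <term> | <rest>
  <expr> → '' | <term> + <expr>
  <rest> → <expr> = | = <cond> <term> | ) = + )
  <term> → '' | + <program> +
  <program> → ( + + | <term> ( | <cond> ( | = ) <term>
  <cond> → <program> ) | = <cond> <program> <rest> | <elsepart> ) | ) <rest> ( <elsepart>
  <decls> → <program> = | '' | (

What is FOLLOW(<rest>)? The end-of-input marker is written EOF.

{ EOF, (, ), +, = }

In <elsepart> → <rest>: <rest> is at the end, add FOLLOW(<elsepart>) = { EOF, (, ), +, = }.
In <cond> → = <cond> <program> <rest>: <rest> is at the end, add FOLLOW(<cond>) = { EOF, (, ), +, = }.
In <cond> → ) <rest> ( <elsepart>: add FIRST(( <elsepart>) = { ( }.
Union: FOLLOW(<rest>) = { EOF, (, ), +, = }.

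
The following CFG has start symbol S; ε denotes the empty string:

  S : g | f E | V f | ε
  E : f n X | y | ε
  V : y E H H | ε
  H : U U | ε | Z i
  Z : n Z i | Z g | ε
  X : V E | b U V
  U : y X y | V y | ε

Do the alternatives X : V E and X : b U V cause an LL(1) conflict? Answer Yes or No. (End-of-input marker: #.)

No

FIRST(V E) = { f, y, ε } and FIRST(b U V) = { b }.
The first is nullable but FOLLOW(X) = { #, f, g, i, n, y } is disjoint from FIRST of the second.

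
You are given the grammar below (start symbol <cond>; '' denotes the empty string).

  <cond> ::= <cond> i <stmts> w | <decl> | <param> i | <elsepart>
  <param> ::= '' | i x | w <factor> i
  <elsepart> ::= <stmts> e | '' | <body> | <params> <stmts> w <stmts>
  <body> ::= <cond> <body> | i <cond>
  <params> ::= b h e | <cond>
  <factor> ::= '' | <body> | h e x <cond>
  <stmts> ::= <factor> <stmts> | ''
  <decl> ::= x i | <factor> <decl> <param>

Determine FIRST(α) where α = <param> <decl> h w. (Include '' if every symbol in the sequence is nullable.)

{ b, e, h, i, w, x }

Add FIRST(<param>)\{''} = { i, w }; <param> is nullable, continue.
Add FIRST(<decl>) = { b, e, h, i, w, x }; <decl> is not nullable, stop.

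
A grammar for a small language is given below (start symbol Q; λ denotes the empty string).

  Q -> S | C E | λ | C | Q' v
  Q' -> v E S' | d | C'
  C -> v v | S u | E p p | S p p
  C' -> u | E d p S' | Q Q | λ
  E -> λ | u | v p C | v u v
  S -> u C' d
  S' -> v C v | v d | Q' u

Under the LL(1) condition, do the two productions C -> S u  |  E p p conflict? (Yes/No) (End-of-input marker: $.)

Yes

FIRST(S u) = { u } and FIRST(E p p) = { p, u, v }.
Both contain u, so the two alternatives are not disjoint — LL(1) conflict.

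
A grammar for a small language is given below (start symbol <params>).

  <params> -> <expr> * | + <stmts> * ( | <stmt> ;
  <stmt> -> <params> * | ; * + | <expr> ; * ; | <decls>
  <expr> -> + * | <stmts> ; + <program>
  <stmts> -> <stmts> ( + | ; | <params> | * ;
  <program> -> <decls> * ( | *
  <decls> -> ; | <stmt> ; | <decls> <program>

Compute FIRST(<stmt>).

From <stmt> -> <params> *: add FIRST(<params>) = { *, +, ; }.
<stmt> -> ; * + contributes {;}.
From <stmt> -> <expr> ; * ;: add FIRST(<expr>) = { *, +, ; }.
From <stmt> -> <decls>: add FIRST(<decls>) = { *, +, ; }.
Union: FIRST(<stmt>) = { *, +, ; }.

{ *, +, ; }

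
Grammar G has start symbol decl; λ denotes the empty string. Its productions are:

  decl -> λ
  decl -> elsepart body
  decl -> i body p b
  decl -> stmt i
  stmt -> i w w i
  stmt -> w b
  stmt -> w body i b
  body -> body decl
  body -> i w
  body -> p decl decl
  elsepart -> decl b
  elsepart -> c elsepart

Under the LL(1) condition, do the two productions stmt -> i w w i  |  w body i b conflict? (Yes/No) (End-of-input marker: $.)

No

FIRST(i w w i) = { i } and FIRST(w body i b) = { w }.
The FIRST sets are disjoint and neither alternative is nullable — no conflict.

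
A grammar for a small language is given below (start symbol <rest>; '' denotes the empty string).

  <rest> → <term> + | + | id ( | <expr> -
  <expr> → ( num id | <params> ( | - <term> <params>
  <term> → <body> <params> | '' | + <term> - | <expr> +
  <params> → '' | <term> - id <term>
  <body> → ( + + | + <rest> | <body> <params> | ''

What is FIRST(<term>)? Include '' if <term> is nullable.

{ (, +, -, '' }

From <term> → <body> <params>: <body>, <params> nullable, take FIRST(<body>) ∪ FIRST(<params>) = { (, +, - }; also '' since the whole RHS is nullable.
<term> → '' contributes ''.
<term> → + <term> - contributes {+}.
From <term> → <expr> +: add FIRST(<expr>) = { (, +, - }.
Union: FIRST(<term>) = { (, +, -, '' }.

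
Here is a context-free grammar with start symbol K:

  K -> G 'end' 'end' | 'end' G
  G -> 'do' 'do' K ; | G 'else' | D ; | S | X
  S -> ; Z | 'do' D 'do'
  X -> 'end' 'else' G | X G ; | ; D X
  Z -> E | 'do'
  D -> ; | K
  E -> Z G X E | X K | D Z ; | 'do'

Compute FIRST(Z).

{ 'do', 'end', ; }

From Z -> E: add FIRST(E) = { 'do', 'end', ; }.
Z -> 'do' contributes {'do'}.
Union: FIRST(Z) = { 'do', 'end', ; }.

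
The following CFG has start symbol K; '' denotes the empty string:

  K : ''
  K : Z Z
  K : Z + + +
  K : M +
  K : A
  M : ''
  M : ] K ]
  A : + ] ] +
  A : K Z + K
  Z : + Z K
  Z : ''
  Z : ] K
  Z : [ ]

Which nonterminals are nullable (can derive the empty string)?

{ K, M, Z }

Directly nullable (have an ''-production): K, M, Z.
No other nonterminal has a production whose RHS symbols are all nullable.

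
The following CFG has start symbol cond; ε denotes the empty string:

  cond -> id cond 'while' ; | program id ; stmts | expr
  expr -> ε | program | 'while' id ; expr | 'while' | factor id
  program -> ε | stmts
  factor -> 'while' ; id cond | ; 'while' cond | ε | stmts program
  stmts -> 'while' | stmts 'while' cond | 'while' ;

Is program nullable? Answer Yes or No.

program has an ε-production, so program ⇒ ε.

Yes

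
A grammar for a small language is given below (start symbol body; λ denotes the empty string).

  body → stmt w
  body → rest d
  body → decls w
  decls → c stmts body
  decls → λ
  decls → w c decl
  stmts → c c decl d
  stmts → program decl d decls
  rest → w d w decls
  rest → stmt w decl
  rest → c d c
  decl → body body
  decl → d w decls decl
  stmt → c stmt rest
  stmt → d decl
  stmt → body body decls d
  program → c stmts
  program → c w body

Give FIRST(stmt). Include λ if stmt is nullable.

stmt → c stmt rest contributes {c}.
stmt → d decl contributes {d}.
From stmt → body body decls d: add FIRST(body) = { c, d, w }.
Union: FIRST(stmt) = { c, d, w }.

{ c, d, w }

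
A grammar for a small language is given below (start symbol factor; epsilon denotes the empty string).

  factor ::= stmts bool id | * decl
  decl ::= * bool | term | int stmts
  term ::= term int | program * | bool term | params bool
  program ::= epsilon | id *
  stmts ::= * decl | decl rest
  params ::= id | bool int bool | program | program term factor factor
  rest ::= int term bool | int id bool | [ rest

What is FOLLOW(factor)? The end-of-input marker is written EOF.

factor is the start symbol, so EOF ∈ FOLLOW(factor).
In params ::= program term factor factor: add FIRST(factor) = { *, bool, id, int }.
In params ::= program term factor factor: factor is at the end, add FOLLOW(params) = { bool }.
Union: FOLLOW(factor) = { EOF, *, bool, id, int }.

{ EOF, *, bool, id, int }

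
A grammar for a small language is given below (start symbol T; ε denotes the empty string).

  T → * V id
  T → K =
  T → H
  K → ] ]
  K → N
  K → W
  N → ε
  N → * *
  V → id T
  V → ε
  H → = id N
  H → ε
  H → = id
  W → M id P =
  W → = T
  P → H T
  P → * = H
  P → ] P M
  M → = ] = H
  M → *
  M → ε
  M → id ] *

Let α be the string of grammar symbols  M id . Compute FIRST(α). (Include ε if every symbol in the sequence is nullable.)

Add FIRST(M)\{ε} = { *, =, id }; M is nullable, continue.
id is a terminal; add {id} and stop.

{ *, =, id }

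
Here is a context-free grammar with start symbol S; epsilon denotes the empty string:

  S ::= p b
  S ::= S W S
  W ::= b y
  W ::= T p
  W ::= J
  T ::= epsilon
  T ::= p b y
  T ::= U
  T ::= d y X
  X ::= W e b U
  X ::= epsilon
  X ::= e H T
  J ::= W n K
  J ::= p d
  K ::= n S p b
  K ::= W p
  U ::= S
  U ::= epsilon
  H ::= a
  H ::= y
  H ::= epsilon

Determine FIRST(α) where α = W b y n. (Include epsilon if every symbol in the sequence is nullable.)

{ b, d, p }

Add FIRST(W) = { b, d, p }; W is not nullable, stop.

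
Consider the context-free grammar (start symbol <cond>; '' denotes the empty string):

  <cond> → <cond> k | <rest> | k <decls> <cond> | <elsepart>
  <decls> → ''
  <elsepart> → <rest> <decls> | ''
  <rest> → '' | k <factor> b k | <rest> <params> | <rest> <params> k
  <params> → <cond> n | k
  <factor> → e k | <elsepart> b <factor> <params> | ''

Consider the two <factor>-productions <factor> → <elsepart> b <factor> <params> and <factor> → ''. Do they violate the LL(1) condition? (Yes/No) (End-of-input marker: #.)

FIRST(<elsepart> b <factor> <params>) = { b, k, n } and FIRST('') = { '' }.
The second alternative is nullable and FOLLOW(<factor>) = { b, k, n } shares b with FIRST of the first — conflict.

Yes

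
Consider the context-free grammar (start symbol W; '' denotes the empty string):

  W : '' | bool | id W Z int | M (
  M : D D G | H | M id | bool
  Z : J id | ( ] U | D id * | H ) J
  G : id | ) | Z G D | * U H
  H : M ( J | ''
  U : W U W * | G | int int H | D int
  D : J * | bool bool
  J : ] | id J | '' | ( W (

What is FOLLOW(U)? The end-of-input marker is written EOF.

{ (, ), *, ], bool, id, int }

In Z : ( ] U: U is at the end, add FOLLOW(Z) = { (, ), *, ], bool, id, int }.
In G : * U H: add FIRST(H)\{''} = { (, *, ], bool, id }.
  Since H is nullable, also add FOLLOW(G) = { (, ), *, ], bool, id, int }.
In U : W U W *: add FIRST(W *) = { (, *, ], bool, id }.
Union: FOLLOW(U) = { (, ), *, ], bool, id, int }.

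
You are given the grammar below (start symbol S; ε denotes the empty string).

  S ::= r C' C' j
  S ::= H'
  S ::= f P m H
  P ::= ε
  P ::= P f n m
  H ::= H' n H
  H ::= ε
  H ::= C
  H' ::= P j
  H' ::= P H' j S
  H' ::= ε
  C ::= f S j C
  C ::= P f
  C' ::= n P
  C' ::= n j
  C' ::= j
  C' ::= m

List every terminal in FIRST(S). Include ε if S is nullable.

{ f, j, r, ε }

S ::= r C' C' j contributes {r}.
From S ::= H': add FIRST(H') = { f, j, ε } (including ε since H' is nullable).
S ::= f P m H contributes {f}.
Union: FIRST(S) = { f, j, r, ε }.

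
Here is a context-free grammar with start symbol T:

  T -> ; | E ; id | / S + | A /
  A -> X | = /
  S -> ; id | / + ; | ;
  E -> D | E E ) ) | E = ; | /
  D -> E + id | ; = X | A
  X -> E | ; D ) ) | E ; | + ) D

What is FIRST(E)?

From E -> D: add FIRST(D) = { +, /, ;, = }.
From E -> E E ) ): add FIRST(E) = { +, /, ;, = }.
From E -> E = ;: add FIRST(E) = { +, /, ;, = }.
E -> / contributes {/}.
Union: FIRST(E) = { +, /, ;, = }.

{ +, /, ;, = }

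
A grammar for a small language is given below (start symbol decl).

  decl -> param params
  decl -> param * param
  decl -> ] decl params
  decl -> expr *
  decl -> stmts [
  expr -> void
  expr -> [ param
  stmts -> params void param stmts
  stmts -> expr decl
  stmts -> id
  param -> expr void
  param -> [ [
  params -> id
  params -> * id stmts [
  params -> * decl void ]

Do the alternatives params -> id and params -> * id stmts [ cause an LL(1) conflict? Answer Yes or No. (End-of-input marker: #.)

FIRST(id) = { id } and FIRST(* id stmts [) = { * }.
The FIRST sets are disjoint and neither alternative is nullable — no conflict.

No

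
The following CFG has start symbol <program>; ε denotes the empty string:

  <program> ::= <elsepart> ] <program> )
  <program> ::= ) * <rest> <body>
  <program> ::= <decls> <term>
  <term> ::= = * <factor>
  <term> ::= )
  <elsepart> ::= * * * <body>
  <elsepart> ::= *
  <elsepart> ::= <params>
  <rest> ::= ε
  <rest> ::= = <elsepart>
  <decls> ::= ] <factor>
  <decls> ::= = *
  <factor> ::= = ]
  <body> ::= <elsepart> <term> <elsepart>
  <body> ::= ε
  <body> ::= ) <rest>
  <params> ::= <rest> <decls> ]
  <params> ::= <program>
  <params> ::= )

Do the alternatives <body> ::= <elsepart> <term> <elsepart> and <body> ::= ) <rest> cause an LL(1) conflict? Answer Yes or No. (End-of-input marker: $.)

FIRST(<elsepart> <term> <elsepart>) = { ), *, =, ] } and FIRST() <rest>) = { ) }.
Both contain ), so the two alternatives are not disjoint — LL(1) conflict.

Yes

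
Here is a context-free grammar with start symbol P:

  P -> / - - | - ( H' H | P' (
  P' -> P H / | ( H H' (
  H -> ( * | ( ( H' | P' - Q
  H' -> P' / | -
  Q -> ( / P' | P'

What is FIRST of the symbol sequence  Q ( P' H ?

Add FIRST(Q) = { (, -, / }; Q is not nullable, stop.

{ (, -, / }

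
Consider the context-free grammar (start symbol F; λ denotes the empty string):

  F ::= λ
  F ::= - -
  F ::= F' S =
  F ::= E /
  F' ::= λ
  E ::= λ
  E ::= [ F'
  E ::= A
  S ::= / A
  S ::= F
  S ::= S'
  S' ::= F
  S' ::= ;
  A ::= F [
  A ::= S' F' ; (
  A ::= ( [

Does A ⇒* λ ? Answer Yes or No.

Nullable nonterminals: E, F, F', S, S'.
No production of A has an RHS whose symbols are all nullable, so A is not nullable.

No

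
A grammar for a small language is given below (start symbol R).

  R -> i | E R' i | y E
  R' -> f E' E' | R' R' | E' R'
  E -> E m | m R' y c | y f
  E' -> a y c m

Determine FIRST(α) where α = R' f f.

Add FIRST(R') = { a, f }; R' is not nullable, stop.

{ a, f }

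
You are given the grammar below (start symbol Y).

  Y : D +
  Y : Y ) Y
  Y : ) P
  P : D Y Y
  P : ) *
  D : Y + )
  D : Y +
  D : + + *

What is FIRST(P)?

From P : D Y Y: add FIRST(D) = { ), + }.
P : ) * contributes {)}.
Union: FIRST(P) = { ), + }.

{ ), + }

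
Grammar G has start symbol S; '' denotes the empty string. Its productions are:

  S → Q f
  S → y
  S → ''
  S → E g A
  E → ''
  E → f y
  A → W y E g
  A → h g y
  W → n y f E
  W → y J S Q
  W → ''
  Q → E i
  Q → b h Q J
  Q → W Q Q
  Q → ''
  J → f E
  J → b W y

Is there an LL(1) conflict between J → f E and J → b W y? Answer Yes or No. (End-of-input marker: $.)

FIRST(f E) = { f } and FIRST(b W y) = { b }.
The FIRST sets are disjoint and neither alternative is nullable — no conflict.

No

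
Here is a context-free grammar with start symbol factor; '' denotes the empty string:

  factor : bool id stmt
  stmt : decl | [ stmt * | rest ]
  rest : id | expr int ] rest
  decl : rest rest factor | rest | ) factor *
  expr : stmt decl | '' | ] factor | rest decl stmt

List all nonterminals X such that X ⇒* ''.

{ expr }

Directly nullable (have an ''-production): expr.
No other nonterminal has a production whose RHS symbols are all nullable.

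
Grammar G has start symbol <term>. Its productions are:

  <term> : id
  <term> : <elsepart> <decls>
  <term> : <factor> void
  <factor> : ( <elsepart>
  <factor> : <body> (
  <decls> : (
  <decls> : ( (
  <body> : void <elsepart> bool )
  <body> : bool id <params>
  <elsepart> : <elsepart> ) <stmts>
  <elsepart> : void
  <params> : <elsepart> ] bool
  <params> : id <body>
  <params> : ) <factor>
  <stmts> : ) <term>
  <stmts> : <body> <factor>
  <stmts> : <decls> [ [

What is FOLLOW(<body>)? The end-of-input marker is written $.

In <factor> : <body> (: add FIRST(() = { ( }.
In <params> : id <body>: <body> is at the end, add FOLLOW(<params>) = { (, bool, void }.
In <stmts> : <body> <factor>: add FIRST(<factor>) = { (, bool, void }.
Union: FOLLOW(<body>) = { (, bool, void }.

{ (, bool, void }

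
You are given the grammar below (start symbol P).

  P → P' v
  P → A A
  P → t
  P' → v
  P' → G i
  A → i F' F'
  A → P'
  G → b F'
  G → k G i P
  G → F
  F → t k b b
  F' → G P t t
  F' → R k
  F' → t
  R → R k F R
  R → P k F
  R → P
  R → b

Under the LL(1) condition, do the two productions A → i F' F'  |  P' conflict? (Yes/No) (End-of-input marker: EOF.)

No

FIRST(i F' F') = { i } and FIRST(P') = { b, k, t, v }.
The FIRST sets are disjoint and neither alternative is nullable — no conflict.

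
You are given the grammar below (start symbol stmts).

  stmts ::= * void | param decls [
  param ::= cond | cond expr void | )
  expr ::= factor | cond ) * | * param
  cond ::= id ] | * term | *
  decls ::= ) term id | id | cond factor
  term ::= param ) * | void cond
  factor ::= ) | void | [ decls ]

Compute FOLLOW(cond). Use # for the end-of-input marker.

In param ::= cond: cond is at the end, add FOLLOW(param) = { ), *, id, void }.
In param ::= cond expr void: add FIRST(expr void) = { ), *, [, id, void }.
In expr ::= cond ) *: add FIRST() *) = { ) }.
In decls ::= cond factor: add FIRST(factor) = { ), [, void }.
In term ::= void cond: cond is at the end, add FOLLOW(term) = { ), *, [, id, void }.
Union: FOLLOW(cond) = { ), *, [, id, void }.

{ ), *, [, id, void }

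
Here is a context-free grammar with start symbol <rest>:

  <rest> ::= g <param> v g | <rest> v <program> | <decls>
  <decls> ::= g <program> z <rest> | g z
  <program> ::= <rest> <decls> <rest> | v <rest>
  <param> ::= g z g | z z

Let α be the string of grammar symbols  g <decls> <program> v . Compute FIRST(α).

g is a terminal; add {g} and stop.

{ g }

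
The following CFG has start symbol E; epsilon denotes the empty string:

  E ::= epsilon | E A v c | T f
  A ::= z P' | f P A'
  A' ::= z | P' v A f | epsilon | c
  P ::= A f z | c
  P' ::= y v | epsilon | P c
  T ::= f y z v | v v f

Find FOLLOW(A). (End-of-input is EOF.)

{ f, v }

In E ::= E A v c: add FIRST(v c) = { v }.
In A' ::= P' v A f: add FIRST(f) = { f }.
In P ::= A f z: add FIRST(f z) = { f }.
Union: FOLLOW(A) = { f, v }.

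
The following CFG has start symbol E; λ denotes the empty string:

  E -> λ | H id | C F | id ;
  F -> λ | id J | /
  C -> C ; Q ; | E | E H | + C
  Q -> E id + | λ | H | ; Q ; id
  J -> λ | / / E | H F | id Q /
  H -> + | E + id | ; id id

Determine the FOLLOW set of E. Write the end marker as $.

E is the start symbol, so $ ∈ FOLLOW(E).
In C -> E: E is at the end, add FOLLOW(C) = { $, +, /, ;, id }.
In C -> E H: add FIRST(H) = { +, /, ;, id }.
In Q -> E id +: add FIRST(id +) = { id }.
In J -> / / E: E is at the end, add FOLLOW(J) = { $, +, /, ;, id }.
In H -> E + id: add FIRST(+ id) = { + }.
Union: FOLLOW(E) = { $, +, /, ;, id }.

{ $, +, /, ;, id }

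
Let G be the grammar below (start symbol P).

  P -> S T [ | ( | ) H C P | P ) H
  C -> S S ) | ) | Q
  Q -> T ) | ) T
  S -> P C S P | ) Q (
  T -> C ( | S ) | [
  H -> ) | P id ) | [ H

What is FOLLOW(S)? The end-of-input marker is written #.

In P -> S T [: add FIRST(T [) = { (, ), [ }.
In C -> S S ): add FIRST(S )) = { (, ) }.
In C -> S S ): add FIRST()) = { ) }.
In S -> P C S P: add FIRST(P) = { (, ) }.
In T -> S ): add FIRST()) = { ) }.
Union: FOLLOW(S) = { (, ), [ }.

{ (, ), [ }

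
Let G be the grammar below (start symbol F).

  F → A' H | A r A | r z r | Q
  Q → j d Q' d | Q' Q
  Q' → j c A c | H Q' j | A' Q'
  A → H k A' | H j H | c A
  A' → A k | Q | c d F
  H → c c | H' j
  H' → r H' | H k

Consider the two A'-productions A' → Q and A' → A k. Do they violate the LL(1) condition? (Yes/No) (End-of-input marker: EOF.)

FIRST(Q) = { c, j, r } and FIRST(A k) = { c, r }.
Both contain c, so the two alternatives are not disjoint — LL(1) conflict.

Yes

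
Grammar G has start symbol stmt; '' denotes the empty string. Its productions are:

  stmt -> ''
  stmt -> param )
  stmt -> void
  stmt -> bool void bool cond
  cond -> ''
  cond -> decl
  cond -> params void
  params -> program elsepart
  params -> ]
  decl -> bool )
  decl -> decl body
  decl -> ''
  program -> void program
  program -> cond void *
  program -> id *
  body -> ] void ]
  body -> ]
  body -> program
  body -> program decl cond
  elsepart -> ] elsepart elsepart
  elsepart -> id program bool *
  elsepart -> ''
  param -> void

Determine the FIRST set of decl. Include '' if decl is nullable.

decl -> bool ) contributes {bool}.
From decl -> decl body: decl nullable, take FIRST(decl) ∪ FIRST(body) = { ], bool, id, void }.
decl -> '' contributes ''.
Union: FIRST(decl) = { ], bool, id, void, '' }.

{ ], bool, id, void, '' }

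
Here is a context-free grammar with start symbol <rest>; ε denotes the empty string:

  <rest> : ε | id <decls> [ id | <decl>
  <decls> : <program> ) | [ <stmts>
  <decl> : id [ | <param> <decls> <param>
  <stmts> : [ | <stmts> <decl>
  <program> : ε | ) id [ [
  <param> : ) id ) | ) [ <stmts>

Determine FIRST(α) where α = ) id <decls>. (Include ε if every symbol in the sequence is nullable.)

) is a terminal; add {)} and stop.

{ ) }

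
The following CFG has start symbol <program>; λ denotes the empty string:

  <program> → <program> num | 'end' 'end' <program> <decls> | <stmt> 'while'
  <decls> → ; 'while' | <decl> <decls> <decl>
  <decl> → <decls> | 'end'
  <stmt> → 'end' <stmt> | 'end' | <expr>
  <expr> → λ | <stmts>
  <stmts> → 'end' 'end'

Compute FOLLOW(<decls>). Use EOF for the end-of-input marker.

{ EOF, 'end', ;, num }

In <program> → 'end' 'end' <program> <decls>: <decls> is at the end, add FOLLOW(<program>) = { EOF, 'end', ;, num }.
In <decls> → <decl> <decls> <decl>: add FIRST(<decl>) = { 'end', ; }.
In <decl> → <decls>: <decls> is at the end, add FOLLOW(<decl>) = { EOF, 'end', ;, num }.
Union: FOLLOW(<decls>) = { EOF, 'end', ;, num }.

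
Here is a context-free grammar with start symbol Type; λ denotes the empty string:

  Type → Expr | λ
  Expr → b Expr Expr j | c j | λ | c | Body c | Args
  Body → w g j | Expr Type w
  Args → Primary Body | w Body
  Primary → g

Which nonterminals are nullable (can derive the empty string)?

Directly nullable (have an λ-production): Type, Expr.
No other nonterminal has a production whose RHS symbols are all nullable.

{ Expr, Type }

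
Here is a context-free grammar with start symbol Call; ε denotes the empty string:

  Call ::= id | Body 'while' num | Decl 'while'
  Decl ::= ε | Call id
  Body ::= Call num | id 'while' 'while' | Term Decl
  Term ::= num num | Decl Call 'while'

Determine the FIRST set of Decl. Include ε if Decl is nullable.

Decl ::= ε contributes ε.
From Decl ::= Call id: add FIRST(Call) = { 'while', id, num }.
Union: FIRST(Decl) = { 'while', id, num, ε }.

{ 'while', id, num, ε }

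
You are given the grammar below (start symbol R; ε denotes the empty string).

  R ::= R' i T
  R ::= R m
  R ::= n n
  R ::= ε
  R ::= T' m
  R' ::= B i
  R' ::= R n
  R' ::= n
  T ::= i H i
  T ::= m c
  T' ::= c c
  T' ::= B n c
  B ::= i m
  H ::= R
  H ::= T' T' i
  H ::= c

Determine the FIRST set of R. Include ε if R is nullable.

{ c, i, m, n, ε }

From R ::= R' i T: add FIRST(R') = { c, i, m, n }.
From R ::= R m: R nullable, take FIRST(R) ∪ {m} = { c, i, m, n }.
R ::= n n contributes {n}.
R ::= ε contributes ε.
From R ::= T' m: add FIRST(T') = { c, i }.
Union: FIRST(R) = { c, i, m, n, ε }.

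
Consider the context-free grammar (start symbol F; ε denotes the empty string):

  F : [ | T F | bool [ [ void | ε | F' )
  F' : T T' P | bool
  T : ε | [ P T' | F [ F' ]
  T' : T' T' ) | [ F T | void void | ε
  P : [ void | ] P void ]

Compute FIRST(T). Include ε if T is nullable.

T : ε contributes ε.
T : [ P T' contributes {[}.
From T : F [ F' ]: F nullable, take FIRST(F) ∪ {[} = { ), [, ], bool, void }.
Union: FIRST(T) = { ), [, ], bool, void, ε }.

{ ), [, ], bool, void, ε }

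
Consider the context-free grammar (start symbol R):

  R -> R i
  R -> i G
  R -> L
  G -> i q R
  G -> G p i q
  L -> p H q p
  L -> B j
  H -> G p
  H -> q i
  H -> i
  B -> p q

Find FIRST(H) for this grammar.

From H -> G p: add FIRST(G) = { i }.
H -> q i contributes {q}.
H -> i contributes {i}.
Union: FIRST(H) = { i, q }.

{ i, q }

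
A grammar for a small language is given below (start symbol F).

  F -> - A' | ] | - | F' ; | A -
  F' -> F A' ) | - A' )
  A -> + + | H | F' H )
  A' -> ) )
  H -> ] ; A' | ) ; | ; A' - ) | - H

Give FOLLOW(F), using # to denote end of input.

{ #, ) }

F is the start symbol, so # ∈ FOLLOW(F).
In F' -> F A' ): add FIRST(A' )) = { ) }.
Union: FOLLOW(F) = { #, ) }.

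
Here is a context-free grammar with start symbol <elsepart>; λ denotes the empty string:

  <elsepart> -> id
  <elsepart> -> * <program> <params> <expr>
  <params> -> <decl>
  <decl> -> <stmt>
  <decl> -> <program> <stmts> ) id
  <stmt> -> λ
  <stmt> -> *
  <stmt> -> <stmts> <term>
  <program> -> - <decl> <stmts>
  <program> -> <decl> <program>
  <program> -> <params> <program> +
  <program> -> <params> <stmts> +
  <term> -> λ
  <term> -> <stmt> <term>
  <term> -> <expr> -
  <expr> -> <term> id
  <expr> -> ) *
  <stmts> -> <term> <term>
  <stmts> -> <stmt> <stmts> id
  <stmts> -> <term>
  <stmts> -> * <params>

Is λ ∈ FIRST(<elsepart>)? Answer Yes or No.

Nullable nonterminals: <decl>, <params>, <stmt>, <stmts>, <term>.
No production of <elsepart> has an RHS whose symbols are all nullable, so <elsepart> is not nullable.

No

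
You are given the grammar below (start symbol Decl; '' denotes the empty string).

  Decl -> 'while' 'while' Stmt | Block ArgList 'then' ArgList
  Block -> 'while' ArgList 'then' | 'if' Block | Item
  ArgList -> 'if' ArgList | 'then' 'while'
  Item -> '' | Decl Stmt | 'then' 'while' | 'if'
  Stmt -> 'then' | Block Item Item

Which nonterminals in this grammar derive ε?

{ Block, Item, Stmt }

Directly nullable (have an ''-production): Item.
Block -> Item with every symbol nullable, so Block is nullable.
Stmt -> Block Item Item with every symbol nullable, so Stmt is nullable.
No other nonterminal has a production whose RHS symbols are all nullable.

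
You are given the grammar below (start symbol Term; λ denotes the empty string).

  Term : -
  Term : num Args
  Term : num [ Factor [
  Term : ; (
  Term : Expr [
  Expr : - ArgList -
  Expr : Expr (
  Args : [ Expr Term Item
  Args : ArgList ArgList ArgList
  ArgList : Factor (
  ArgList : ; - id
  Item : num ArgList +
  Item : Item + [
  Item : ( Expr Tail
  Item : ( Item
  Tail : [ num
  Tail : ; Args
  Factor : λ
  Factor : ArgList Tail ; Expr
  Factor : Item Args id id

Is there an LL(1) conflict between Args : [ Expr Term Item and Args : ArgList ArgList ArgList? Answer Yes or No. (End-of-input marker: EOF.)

No

FIRST([ Expr Term Item) = { [ } and FIRST(ArgList ArgList ArgList) = { (, ;, num }.
The FIRST sets are disjoint and neither alternative is nullable — no conflict.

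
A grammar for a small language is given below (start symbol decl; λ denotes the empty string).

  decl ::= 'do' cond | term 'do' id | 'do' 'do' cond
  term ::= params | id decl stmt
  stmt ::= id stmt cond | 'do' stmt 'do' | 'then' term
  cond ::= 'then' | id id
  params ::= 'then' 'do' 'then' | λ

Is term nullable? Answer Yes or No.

Yes

term ::= params and each of params is nullable, so term ⇒* λ.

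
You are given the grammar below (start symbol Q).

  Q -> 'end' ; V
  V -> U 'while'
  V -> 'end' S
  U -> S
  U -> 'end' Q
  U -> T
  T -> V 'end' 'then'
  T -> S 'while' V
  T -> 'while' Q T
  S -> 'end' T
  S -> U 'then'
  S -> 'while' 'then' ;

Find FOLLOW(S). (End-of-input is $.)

{ $, 'end', 'then', 'while' }

In V -> 'end' S: S is at the end, add FOLLOW(V) = { $, 'end', 'then', 'while' }.
In U -> S: S is at the end, add FOLLOW(U) = { 'then', 'while' }.
In T -> S 'while' V: add FIRST('while' V) = { 'while' }.
Union: FOLLOW(S) = { $, 'end', 'then', 'while' }.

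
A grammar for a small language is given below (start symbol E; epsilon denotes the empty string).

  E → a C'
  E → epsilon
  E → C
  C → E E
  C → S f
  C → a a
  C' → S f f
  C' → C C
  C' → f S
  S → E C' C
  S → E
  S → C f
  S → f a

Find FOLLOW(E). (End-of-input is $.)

{ $, a, f }

E is the start symbol, so $ ∈ FOLLOW(E).
In C → E E: add FIRST(E)\{epsilon} = { a, f }.
  Since E is nullable, also add FOLLOW(C) = { $, a, f }.
In C → E E: E is at the end, add FOLLOW(C) = { $, a, f }.
In S → E C' C: add FIRST(C' C)\{epsilon} = { a, f }.
  Since C' C is nullable, also add FOLLOW(S) = { $, a, f }.
In S → E: E is at the end, add FOLLOW(S) = { $, a, f }.
Union: FOLLOW(E) = { $, a, f }.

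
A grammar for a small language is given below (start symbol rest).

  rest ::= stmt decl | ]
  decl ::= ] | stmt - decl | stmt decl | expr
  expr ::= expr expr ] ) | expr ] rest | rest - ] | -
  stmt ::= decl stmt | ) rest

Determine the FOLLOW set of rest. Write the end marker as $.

rest is the start symbol, so $ ∈ FOLLOW(rest).
In expr ::= expr ] rest: rest is at the end, add FOLLOW(expr) = { $, ), -, ] }.
In expr ::= rest - ]: add FIRST(- ]) = { - }.
In stmt ::= ) rest: rest is at the end, add FOLLOW(stmt) = { ), -, ] }.
Union: FOLLOW(rest) = { $, ), -, ] }.

{ $, ), -, ] }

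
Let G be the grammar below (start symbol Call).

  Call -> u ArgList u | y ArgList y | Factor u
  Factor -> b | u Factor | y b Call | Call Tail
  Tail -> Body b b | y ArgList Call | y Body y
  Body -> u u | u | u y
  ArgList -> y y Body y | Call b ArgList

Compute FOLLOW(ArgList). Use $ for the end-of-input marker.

{ b, u, y }

In Call -> u ArgList u: add FIRST(u) = { u }.
In Call -> y ArgList y: add FIRST(y) = { y }.
In Tail -> y ArgList Call: add FIRST(Call) = { b, u, y }.
In ArgList -> Call b ArgList: ArgList is at the end, add FOLLOW(ArgList) = { b, u, y }.
Union: FOLLOW(ArgList) = { b, u, y }.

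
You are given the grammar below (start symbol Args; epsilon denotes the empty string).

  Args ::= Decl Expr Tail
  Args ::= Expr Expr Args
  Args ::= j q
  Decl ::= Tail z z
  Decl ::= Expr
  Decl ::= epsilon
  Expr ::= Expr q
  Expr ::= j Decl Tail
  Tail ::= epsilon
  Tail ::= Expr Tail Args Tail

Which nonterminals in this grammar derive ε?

Directly nullable (have an epsilon-production): Decl, Tail.
No other nonterminal has a production whose RHS symbols are all nullable.

{ Decl, Tail }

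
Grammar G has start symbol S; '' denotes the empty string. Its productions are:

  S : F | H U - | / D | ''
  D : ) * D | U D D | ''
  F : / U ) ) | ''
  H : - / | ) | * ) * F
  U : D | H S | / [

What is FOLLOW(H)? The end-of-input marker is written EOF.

In S : H U -: add FIRST(U -) = { ), *, -, / }.
In U : H S: add FIRST(S)\{''} = { ), *, -, / }.
  Since S is nullable, also add FOLLOW(U) = { EOF, ), *, -, / }.
Union: FOLLOW(H) = { EOF, ), *, -, / }.

{ EOF, ), *, -, / }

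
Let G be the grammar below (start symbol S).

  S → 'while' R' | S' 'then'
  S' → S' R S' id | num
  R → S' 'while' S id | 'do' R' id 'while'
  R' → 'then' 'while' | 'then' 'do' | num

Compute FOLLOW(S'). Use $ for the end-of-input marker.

In S → S' 'then': add FIRST('then') = { 'then' }.
In S' → S' R S' id: add FIRST(R S' id) = { 'do', num }.
In S' → S' R S' id: add FIRST(id) = { id }.
In R → S' 'while' S id: add FIRST('while' S id) = { 'while' }.
Union: FOLLOW(S') = { 'do', 'then', 'while', id, num }.

{ 'do', 'then', 'while', id, num }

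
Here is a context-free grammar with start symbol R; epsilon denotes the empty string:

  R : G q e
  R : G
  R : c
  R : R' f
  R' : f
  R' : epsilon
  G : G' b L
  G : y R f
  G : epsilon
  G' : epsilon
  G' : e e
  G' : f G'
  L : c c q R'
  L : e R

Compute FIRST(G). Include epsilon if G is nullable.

{ b, e, f, y, epsilon }

From G : G' b L: G' nullable, take FIRST(G') ∪ {b} = { b, e, f }.
G : y R f contributes {y}.
G : epsilon contributes epsilon.
Union: FIRST(G) = { b, e, f, y, epsilon }.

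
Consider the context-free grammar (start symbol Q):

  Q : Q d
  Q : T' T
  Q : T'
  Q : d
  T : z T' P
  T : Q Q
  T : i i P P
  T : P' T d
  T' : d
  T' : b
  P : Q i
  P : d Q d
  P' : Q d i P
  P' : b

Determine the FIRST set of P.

{ b, d }

From P : Q i: add FIRST(Q) = { b, d }.
P : d Q d contributes {d}.
Union: FIRST(P) = { b, d }.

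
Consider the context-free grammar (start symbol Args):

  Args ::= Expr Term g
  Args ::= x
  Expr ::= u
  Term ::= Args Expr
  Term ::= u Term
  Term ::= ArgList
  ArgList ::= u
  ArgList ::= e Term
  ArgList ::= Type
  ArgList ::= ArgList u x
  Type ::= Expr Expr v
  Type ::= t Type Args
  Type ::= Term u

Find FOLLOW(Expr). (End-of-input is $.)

{ e, g, t, u, v, x }

In Args ::= Expr Term g: add FIRST(Term g) = { e, t, u, x }.
In Term ::= Args Expr: Expr is at the end, add FOLLOW(Term) = { g, u }.
In Type ::= Expr Expr v: add FIRST(Expr v) = { u }.
In Type ::= Expr Expr v: add FIRST(v) = { v }.
Union: FOLLOW(Expr) = { e, g, t, u, v, x }.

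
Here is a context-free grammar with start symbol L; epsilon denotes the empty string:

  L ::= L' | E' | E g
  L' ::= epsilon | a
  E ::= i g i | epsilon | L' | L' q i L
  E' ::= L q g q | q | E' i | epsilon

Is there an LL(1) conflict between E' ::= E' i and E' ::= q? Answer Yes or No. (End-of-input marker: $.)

Yes

FIRST(E' i) = { a, g, i, q } and FIRST(q) = { q }.
Both contain q, so the two alternatives are not disjoint — LL(1) conflict.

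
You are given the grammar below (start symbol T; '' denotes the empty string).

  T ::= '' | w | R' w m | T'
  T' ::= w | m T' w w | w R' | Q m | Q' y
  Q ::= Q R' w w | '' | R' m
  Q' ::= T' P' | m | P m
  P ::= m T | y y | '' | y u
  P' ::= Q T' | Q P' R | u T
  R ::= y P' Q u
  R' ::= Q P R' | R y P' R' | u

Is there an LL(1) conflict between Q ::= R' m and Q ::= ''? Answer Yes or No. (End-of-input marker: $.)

Yes

FIRST(R' m) = { m, u, y } and FIRST('') = { '' }.
The second alternative is nullable and FOLLOW(Q) = { m, u, w, y } shares m with FIRST of the first — conflict.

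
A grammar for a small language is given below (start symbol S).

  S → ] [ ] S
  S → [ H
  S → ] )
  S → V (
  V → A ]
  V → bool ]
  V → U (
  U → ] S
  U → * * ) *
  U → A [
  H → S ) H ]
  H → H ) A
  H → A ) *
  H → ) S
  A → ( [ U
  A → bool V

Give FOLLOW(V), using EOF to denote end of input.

{ EOF, (, ), [, ] }

In S → V (: add FIRST(() = { ( }.
In A → bool V: V is at the end, add FOLLOW(A) = { EOF, (, ), [, ] }.
Union: FOLLOW(V) = { EOF, (, ), [, ] }.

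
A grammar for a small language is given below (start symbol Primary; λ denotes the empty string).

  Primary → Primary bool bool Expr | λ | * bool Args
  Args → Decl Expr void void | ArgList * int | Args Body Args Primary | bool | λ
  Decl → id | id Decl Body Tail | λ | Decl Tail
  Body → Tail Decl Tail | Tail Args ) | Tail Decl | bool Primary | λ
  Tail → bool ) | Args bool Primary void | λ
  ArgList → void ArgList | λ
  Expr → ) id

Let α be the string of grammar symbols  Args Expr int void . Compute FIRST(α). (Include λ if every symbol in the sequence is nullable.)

Add FIRST(Args)\{λ} = { ), *, bool, id, void }; Args is nullable, continue.
Add FIRST(Expr) = { ) }; Expr is not nullable, stop.

{ ), *, bool, id, void }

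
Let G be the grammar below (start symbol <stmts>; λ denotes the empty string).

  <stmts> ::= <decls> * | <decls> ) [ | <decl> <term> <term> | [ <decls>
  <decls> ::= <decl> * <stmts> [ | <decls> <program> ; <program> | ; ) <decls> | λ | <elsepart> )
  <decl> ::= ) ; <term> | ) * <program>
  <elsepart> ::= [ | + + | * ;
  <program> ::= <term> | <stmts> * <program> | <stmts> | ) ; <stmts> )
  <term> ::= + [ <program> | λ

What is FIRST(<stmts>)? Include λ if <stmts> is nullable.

From <stmts> ::= <decls> *: <decls> nullable, take FIRST(<decls>) ∪ {*} = { ), *, +, ;, [ }.
From <stmts> ::= <decls> ) [: <decls> nullable, take FIRST(<decls>) ∪ {)} = { ), *, +, ;, [ }.
From <stmts> ::= <decl> <term> <term>: add FIRST(<decl>) = { ) }.
<stmts> ::= [ <decls> contributes {[}.
Union: FIRST(<stmts>) = { ), *, +, ;, [ }.

{ ), *, +, ;, [ }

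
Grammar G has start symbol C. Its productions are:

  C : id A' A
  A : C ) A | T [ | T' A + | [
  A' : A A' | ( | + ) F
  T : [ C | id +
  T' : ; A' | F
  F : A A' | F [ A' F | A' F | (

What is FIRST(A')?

From A' : A A': add FIRST(A) = { (, +, ;, [, id }.
A' : ( contributes {(}.
A' : + ) F contributes {+}.
Union: FIRST(A') = { (, +, ;, [, id }.

{ (, +, ;, [, id }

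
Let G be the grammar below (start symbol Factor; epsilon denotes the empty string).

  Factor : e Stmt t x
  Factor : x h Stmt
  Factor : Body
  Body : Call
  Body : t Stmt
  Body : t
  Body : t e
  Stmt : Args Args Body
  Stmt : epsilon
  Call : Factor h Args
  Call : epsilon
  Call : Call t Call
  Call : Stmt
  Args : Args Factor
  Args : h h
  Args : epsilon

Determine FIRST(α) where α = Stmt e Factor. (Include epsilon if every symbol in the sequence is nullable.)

{ e, h, t, x }

Add FIRST(Stmt)\{epsilon} = { e, h, t, x }; Stmt is nullable, continue.
e is a terminal; add {e} and stop.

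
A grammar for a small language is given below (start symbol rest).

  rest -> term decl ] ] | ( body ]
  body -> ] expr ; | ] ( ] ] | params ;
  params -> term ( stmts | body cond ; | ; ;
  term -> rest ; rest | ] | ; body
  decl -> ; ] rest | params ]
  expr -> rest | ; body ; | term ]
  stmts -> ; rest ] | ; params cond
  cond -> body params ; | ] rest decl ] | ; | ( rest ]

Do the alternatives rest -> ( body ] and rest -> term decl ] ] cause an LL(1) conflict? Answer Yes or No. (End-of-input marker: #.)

Yes

FIRST(( body ]) = { ( } and FIRST(term decl ] ]) = { (, ;, ] }.
Both contain (, so the two alternatives are not disjoint — LL(1) conflict.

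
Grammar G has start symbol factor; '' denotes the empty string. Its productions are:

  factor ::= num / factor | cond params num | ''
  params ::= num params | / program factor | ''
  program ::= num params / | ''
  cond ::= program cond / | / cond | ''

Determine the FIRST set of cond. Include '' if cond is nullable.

{ /, num, '' }

From cond ::= program cond /: program, cond nullable, take FIRST(program) ∪ FIRST(cond) ∪ {/} = { /, num }.
cond ::= / cond contributes {/}.
cond ::= '' contributes ''.
Union: FIRST(cond) = { /, num, '' }.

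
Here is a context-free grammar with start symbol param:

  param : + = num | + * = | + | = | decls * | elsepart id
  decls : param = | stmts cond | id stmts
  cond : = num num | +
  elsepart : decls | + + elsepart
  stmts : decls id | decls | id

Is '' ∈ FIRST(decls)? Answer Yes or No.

No

No nonterminal in this grammar is nullable.
No production of decls has an RHS whose symbols are all nullable, so decls is not nullable.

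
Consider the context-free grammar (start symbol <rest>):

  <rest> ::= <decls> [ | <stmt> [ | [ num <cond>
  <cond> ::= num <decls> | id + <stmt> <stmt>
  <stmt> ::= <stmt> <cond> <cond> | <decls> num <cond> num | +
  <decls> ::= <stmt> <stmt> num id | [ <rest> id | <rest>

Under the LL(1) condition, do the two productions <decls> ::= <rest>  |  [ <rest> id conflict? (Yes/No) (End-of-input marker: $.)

Yes

FIRST(<rest>) = { +, [ } and FIRST([ <rest> id) = { [ }.
Both contain [, so the two alternatives are not disjoint — LL(1) conflict.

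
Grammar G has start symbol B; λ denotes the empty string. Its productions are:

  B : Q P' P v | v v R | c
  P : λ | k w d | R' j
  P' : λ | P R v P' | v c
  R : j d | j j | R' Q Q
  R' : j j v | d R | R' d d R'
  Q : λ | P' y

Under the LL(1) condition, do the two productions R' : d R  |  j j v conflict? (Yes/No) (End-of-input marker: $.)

FIRST(d R) = { d } and FIRST(j j v) = { j }.
The FIRST sets are disjoint and neither alternative is nullable — no conflict.

No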